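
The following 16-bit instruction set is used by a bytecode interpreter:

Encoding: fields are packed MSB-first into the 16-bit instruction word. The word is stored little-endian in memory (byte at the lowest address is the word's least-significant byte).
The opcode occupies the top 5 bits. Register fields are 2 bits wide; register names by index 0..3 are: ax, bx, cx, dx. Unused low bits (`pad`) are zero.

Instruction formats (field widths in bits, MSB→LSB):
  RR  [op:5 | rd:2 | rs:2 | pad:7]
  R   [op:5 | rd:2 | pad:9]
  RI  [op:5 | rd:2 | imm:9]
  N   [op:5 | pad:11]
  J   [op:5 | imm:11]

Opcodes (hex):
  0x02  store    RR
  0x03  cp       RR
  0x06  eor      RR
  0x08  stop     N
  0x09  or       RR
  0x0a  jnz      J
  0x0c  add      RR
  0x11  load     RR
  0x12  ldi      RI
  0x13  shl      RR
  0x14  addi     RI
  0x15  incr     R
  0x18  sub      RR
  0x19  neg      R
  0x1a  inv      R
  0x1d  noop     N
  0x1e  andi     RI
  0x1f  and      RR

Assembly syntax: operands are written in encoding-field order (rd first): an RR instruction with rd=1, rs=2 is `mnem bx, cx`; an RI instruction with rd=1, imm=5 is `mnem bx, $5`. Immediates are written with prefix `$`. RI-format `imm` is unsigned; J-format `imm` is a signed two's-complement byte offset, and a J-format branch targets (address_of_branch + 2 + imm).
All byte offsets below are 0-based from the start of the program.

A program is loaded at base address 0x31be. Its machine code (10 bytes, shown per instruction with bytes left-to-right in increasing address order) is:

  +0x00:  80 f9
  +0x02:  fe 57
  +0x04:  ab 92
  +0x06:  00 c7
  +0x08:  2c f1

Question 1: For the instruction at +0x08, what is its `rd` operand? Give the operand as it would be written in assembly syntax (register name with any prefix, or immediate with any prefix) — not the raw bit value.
off 0x08: read 2c f1 as little → 0xf12c
  op=0xf12c>>11=0x1e ⇒ andi (RI)
  [10:9] rd=0 = ax
  [8:0] imm=300 = $300

ax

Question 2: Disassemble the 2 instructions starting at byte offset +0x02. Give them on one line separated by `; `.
[02] fe 57 → 0x57fe
  opcode bits[15:11]=0xa: jnz/J
  imm: (w>>0)&0x7ff=0x7fe (s11→-2) → $-2
[04] ab 92 → 0x92ab
  opcode bits[15:11]=0x12: ldi/RI
  rd: (w>>9)&0x3=0x1 → bx
  imm: (w>>0)&0x1ff=0xab → $171

jnz $-2; ldi bx, $171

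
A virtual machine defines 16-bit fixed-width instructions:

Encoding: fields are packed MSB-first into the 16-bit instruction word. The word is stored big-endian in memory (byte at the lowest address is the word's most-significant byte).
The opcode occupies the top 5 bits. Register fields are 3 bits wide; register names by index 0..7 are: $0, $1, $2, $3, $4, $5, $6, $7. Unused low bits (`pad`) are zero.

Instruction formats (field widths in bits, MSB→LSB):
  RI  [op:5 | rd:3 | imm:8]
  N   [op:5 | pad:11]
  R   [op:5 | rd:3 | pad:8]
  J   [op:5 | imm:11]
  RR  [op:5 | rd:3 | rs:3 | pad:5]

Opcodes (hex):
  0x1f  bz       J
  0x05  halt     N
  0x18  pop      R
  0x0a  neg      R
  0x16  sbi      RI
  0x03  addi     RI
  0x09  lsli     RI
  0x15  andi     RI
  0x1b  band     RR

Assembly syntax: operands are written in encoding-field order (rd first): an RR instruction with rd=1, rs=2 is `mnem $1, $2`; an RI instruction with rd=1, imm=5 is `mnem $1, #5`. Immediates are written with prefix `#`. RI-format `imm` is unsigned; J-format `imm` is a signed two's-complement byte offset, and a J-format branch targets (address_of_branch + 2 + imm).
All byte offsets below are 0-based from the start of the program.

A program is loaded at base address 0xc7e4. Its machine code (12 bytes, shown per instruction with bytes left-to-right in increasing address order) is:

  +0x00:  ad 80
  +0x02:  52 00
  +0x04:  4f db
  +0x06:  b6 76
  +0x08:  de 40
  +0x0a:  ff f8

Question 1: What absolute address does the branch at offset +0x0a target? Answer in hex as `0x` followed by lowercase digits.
off 0x0a: read ff f8 as big → 0xfff8
  top 5b → 0x1f → bz [J]
  [10:0] imm=2040 (s11→-8) = #-8
  target = base 0xc7e4 + off 0x0a + 2 + imm -8 = 0xc7e8

0xc7e8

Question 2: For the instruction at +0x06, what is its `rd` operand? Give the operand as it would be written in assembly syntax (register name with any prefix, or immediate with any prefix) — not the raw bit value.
off 0x06: read b6 76 as big → 0xb676
  opcode bits[15:11]=0x16: sbi/RI
  rd@[10:8]=0x6 ⇒ $6
  imm@[7:0]=0x76 ⇒ #118

$6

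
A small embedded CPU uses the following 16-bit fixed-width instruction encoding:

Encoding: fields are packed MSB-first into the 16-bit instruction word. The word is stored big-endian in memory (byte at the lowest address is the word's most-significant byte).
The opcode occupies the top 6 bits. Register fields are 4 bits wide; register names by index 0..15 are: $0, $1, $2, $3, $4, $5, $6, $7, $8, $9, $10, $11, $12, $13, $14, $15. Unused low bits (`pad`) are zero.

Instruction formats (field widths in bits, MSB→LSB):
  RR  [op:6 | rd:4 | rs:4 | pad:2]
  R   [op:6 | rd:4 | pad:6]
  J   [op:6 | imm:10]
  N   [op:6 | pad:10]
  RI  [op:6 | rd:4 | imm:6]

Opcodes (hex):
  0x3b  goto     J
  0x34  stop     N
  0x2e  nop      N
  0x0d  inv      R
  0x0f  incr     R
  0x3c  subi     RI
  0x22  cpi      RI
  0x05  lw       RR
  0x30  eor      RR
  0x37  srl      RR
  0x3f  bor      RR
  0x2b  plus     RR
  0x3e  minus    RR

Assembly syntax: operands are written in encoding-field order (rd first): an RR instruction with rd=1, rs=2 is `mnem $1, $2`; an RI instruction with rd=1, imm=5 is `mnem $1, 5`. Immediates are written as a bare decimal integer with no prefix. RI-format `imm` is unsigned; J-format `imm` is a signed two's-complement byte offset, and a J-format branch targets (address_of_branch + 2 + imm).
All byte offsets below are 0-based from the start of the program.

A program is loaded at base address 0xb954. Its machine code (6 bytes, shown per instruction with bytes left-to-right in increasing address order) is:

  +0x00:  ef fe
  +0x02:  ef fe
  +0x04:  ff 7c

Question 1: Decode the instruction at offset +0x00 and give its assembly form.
goto -2

off 0x00: read ef fe as big → 0xeffe
  top 6b → 0x3b → goto [J]
  imm@[9:0]=0x3fe (s10→-2) ⇒ -2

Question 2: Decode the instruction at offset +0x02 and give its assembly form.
goto -2

off 0x02: read ef fe as big → 0xeffe
  op=0xeffe>>10=0x3b ⇒ goto (J)
  imm: (w>>0)&0x3ff=0x3fe (s10→-2) → -2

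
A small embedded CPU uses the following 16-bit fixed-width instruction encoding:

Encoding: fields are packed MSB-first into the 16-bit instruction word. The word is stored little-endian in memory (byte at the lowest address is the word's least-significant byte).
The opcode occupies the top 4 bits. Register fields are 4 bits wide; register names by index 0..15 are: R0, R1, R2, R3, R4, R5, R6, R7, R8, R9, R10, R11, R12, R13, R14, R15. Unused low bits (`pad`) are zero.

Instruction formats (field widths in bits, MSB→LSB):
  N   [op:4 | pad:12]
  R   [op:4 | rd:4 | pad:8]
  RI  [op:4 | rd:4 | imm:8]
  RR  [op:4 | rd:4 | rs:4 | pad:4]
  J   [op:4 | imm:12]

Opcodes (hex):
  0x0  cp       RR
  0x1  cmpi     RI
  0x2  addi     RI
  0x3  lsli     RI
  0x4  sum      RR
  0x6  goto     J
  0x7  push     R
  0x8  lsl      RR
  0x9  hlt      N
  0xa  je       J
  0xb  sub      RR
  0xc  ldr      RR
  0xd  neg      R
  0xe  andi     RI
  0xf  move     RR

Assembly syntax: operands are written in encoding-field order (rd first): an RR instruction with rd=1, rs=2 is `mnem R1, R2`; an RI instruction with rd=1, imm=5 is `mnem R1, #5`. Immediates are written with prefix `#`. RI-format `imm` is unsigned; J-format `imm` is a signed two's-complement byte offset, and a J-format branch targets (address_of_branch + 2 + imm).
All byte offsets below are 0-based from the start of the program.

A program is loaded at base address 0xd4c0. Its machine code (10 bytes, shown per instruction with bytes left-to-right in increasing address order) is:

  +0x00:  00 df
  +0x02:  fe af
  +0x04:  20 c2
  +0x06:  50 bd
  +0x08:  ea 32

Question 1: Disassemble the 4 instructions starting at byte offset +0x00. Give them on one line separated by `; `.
[00] 00 df → 0xdf00
  op=0xdf00>>12=0xd ⇒ neg (R)
  [11:8] rd=15 = R15
[02] fe af → 0xaffe
  op=0xaffe>>12=0xa ⇒ je (J)
  [11:0] imm=4094 (s12→-2) = #-2
[04] 20 c2 → 0xc220
  op=0xc220>>12=0xc ⇒ ldr (RR)
  [11:8] rd=2 = R2
  [7:4] rs=2 = R2
[06] 50 bd → 0xbd50
  op=0xbd50>>12=0xb ⇒ sub (RR)
  [11:8] rd=13 = R13
  [7:4] rs=5 = R5

neg R15; je #-2; ldr R2, R2; sub R13, R5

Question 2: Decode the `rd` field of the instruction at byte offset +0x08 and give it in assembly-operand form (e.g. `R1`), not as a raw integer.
+0x08: ea 32 ⇒ word 0x32ea (little)
  opcode bits[15:12]=0x3: lsli/RI
  rd: (w>>8)&0xf=0x2 → R2
  imm: (w>>0)&0xff=0xea → #234

R2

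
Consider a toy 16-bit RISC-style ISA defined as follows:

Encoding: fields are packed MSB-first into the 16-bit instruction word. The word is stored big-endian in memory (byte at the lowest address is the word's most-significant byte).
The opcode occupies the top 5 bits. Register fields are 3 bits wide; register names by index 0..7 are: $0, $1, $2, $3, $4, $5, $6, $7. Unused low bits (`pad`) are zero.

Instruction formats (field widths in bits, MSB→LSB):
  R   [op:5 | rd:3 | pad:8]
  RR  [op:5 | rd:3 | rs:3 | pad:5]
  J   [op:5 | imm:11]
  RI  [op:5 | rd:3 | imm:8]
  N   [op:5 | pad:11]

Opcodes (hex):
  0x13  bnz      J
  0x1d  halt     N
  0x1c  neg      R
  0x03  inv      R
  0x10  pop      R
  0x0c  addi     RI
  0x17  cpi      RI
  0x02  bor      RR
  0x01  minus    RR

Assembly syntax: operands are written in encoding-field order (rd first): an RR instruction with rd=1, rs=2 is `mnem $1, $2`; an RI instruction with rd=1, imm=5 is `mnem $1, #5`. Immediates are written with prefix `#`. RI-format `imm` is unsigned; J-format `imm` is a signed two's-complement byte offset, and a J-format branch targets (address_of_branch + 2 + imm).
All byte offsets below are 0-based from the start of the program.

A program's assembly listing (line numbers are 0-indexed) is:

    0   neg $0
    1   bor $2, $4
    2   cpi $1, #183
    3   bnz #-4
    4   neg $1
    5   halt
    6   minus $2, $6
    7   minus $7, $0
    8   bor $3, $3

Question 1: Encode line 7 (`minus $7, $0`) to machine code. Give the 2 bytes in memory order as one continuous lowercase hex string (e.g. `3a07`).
7. minus fields op=0x1:5|rd=7:3|rs=0:3|pad=0:5 → word 0f00h → 0f 00

0f00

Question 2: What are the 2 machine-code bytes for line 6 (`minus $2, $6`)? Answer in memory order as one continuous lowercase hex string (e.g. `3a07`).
line 6 (minus): pack op=0x1:5|rd=2:3|rs=6:3|pad=0:5 = 0x0ac0; big→ 0a c0

0ac0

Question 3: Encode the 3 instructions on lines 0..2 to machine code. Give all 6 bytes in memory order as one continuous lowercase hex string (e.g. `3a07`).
L0: neg op=0x1c:5|rd=0:3|pad=0:8 ⇒ 0xe000 ⇒ big e0 00
L1: bor op=0x2:5|rd=2:3|rs=4:3|pad=0:5 ⇒ 0x1280 ⇒ big 12 80
L2: cpi op=0x17:5|rd=1:3|imm=183:8 ⇒ 0xb9b7 ⇒ big b9 b7

e0001280b9b7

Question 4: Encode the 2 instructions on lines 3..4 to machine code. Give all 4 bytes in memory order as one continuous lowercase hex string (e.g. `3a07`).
3. bnz fields op=0x13:5|imm=-4:11 → word 9ffch → 9f fc
4. neg fields op=0x1c:5|rd=1:3|pad=0:8 → word e100h → e1 00

9ffce100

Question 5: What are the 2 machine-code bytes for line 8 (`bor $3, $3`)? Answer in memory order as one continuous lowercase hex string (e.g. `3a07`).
8. bor fields op=0x2:5|rd=3:3|rs=3:3|pad=0:5 → word 1360h → 13 60

1360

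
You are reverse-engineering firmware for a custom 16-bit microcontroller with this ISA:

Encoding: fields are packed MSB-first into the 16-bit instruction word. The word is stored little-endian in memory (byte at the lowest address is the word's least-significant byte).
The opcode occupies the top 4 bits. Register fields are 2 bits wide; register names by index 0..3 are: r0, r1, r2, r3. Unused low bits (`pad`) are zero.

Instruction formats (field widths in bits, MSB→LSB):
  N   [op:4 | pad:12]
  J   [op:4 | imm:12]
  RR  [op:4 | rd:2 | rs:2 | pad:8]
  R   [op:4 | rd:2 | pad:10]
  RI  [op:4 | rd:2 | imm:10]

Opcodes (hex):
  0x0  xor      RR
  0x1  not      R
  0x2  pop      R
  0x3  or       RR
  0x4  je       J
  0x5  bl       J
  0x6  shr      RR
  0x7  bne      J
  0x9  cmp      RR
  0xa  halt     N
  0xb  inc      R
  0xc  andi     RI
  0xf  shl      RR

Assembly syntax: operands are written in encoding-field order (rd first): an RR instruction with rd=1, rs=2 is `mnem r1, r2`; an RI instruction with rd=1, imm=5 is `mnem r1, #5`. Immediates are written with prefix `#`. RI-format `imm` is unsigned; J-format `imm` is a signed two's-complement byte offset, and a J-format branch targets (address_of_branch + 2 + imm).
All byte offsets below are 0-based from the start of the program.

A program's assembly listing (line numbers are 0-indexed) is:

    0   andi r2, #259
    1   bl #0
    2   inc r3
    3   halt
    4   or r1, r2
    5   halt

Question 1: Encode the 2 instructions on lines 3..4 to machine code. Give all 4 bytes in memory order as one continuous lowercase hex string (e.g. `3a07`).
line 3 (halt): pack op=0xa:4|pad=0:12 = 0xa000; little→ 00 a0
line 4 (or): pack op=0x3:4|rd=1:2|rs=2:2|pad=0:8 = 0x3600; little→ 00 36

00a00036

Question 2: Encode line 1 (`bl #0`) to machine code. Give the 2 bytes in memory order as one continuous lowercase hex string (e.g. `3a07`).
0050

line 1 (bl): pack op=0x5:4|imm=0:12 = 0x5000; little→ 00 50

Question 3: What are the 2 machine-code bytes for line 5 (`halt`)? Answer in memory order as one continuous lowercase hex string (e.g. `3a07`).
00a0

5. halt fields op=0xa:4|pad=0:12 → word a000h → 00 a0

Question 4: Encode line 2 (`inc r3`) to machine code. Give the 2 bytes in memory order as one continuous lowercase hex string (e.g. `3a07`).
line 2 (inc): pack op=0xb:4|rd=3:2|pad=0:10 = 0xbc00; little→ 00 bc

00bc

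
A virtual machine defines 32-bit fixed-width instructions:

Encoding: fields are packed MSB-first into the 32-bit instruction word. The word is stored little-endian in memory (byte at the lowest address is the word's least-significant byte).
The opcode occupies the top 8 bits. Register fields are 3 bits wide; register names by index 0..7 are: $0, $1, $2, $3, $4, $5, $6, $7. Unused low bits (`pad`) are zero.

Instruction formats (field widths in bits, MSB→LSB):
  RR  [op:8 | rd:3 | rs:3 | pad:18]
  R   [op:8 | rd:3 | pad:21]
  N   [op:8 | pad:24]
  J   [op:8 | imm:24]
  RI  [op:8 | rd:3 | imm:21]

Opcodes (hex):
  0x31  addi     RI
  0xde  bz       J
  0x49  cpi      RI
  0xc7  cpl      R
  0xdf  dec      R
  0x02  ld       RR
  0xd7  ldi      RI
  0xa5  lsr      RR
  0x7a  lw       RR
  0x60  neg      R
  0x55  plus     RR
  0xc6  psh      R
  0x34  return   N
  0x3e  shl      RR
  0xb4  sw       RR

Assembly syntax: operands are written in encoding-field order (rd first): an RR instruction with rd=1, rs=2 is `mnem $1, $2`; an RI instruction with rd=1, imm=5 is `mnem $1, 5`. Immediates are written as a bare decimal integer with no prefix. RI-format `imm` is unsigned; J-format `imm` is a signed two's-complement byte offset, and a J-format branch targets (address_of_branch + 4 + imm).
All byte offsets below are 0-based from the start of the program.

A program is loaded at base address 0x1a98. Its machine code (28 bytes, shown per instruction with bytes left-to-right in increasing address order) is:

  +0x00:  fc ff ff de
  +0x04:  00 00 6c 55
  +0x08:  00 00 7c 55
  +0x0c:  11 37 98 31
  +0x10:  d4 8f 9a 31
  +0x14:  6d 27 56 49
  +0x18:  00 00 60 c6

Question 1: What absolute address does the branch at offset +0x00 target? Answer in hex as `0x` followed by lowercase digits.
0x1a98

@+00  little-endian(fc ff ff de) = 0xdefffffc
  op=0xdefffffc>>24=0xde ⇒ bz (J)
  [23:0] imm=16777212 (s24→-4) = -4
  target = base 0x1a98 + off 0x00 + 4 + imm -4 = 0x1a98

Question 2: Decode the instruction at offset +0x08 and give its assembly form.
plus $3, $7

@+08  little-endian(00 00 7c 55) = 0x557c0000
  op=0x557c0000>>24=0x55 ⇒ plus (RR)
  [23:21] rd=3 = $3
  [20:18] rs=7 = $7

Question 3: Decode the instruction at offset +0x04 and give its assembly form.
@+04  little-endian(00 00 6c 55) = 0x556c0000
  opcode bits[31:24]=0x55: plus/RR
  rd@[23:21]=0x3 ⇒ $3
  rs@[20:18]=0x3 ⇒ $3

plus $3, $3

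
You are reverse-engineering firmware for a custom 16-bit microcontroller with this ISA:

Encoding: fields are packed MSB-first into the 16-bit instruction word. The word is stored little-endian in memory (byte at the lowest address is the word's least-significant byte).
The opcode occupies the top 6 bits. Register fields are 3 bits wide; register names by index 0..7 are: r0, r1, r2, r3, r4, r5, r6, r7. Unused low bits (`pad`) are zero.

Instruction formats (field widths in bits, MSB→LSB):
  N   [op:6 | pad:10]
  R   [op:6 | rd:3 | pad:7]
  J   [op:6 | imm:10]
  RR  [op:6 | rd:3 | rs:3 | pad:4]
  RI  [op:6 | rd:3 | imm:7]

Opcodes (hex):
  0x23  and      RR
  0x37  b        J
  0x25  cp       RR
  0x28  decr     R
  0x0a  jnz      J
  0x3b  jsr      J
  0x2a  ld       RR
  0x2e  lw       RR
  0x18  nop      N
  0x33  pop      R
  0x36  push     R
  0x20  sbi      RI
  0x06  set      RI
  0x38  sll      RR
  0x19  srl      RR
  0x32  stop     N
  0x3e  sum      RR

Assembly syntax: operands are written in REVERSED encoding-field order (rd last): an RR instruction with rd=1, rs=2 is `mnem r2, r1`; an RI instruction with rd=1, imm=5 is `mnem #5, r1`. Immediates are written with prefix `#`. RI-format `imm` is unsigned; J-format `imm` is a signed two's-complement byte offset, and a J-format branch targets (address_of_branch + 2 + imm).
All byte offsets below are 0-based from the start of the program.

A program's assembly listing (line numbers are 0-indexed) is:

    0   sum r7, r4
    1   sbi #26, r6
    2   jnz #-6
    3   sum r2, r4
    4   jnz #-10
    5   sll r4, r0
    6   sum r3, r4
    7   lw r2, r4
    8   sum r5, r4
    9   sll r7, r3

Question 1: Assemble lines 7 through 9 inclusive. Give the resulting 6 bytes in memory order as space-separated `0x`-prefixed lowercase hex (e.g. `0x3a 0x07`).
line 7 (lw): pack op=0x2e:6|rd=4:3|rs=2:3|pad=0:4 = 0xba20; little→ 20 ba
line 8 (sum): pack op=0x3e:6|rd=4:3|rs=5:3|pad=0:4 = 0xfa50; little→ 50 fa
line 9 (sll): pack op=0x38:6|rd=3:3|rs=7:3|pad=0:4 = 0xe1f0; little→ f0 e1

0x20 0xba 0x50 0xfa 0xf0 0xe1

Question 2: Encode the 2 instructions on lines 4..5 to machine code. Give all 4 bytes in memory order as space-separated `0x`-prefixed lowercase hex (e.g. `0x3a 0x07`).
0xf6 0x2b 0x40 0xe0

line 4 (jnz): pack op=0xa:6|imm=-10:10 = 0x2bf6; little→ f6 2b
line 5 (sll): pack op=0x38:6|rd=0:3|rs=4:3|pad=0:4 = 0xe040; little→ 40 e0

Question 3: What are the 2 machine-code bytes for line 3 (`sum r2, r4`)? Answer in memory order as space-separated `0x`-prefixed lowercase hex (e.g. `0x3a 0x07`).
3. sum fields op=0x3e:6|rd=4:3|rs=2:3|pad=0:4 → word fa20h → 20 fa

0x20 0xfa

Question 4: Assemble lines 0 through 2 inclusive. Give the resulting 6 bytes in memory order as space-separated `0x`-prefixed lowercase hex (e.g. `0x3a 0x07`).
0x70 0xfa 0x1a 0x83 0xfa 0x2b

L0: sum op=0x3e:6|rd=4:3|rs=7:3|pad=0:4 ⇒ 0xfa70 ⇒ little 70 fa
L1: sbi op=0x20:6|rd=6:3|imm=26:7 ⇒ 0x831a ⇒ little 1a 83
L2: jnz op=0xa:6|imm=-6:10 ⇒ 0x2bfa ⇒ little fa 2b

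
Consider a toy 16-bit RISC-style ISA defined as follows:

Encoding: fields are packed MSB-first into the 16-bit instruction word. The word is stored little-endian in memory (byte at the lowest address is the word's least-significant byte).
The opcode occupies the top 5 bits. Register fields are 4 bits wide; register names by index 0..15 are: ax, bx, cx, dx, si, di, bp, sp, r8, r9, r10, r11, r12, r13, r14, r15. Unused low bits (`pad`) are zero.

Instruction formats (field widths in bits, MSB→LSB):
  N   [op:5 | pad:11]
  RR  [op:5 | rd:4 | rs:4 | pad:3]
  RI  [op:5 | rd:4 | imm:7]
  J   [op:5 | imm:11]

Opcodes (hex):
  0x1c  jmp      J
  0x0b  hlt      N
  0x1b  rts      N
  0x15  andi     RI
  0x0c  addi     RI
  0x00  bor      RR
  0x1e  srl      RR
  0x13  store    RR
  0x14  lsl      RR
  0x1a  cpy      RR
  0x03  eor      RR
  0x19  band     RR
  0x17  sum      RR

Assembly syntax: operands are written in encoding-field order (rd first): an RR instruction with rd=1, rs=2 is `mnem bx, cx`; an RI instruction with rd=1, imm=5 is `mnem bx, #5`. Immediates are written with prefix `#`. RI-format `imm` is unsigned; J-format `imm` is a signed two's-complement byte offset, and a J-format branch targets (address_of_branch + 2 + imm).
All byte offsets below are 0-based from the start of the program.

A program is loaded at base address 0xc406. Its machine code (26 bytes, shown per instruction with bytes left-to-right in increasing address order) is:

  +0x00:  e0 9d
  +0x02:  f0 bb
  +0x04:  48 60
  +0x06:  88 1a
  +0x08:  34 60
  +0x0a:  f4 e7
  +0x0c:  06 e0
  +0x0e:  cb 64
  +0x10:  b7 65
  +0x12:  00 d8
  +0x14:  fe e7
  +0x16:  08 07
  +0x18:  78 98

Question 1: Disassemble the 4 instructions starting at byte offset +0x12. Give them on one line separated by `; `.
off 0x12: read 00 d8 as little → 0xd800
  op=0xd800>>11=0x1b ⇒ rts (N)
off 0x14: read fe e7 as little → 0xe7fe
  op=0xe7fe>>11=0x1c ⇒ jmp (J)
  imm: (w>>0)&0x7ff=0x7fe (s11→-2) → #-2
off 0x16: read 08 07 as little → 0x0708
  op=0x0708>>11=0x0 ⇒ bor (RR)
  rd: (w>>7)&0xf=0xe → r14
  rs: (w>>3)&0xf=0x1 → bx
off 0x18: read 78 98 as little → 0x9878
  op=0x9878>>11=0x13 ⇒ store (RR)
  rd: (w>>7)&0xf=0x0 → ax
  rs: (w>>3)&0xf=0xf → r15

rts; jmp #-2; bor r14, bx; store ax, r15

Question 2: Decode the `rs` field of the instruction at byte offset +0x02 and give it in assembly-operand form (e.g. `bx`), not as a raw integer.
[02] f0 bb → 0xbbf0
  op=0xbbf0>>11=0x17 ⇒ sum (RR)
  [10:7] rd=7 = sp
  [6:3] rs=14 = r14

r14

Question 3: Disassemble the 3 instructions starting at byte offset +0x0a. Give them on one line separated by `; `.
jmp #-12; jmp #6; addi r9, #75

[0a] f4 e7 → 0xe7f4
  op=0xe7f4>>11=0x1c ⇒ jmp (J)
  [10:0] imm=2036 (s11→-12) = #-12
[0c] 06 e0 → 0xe006
  op=0xe006>>11=0x1c ⇒ jmp (J)
  [10:0] imm=6 = #6
[0e] cb 64 → 0x64cb
  op=0x64cb>>11=0xc ⇒ addi (RI)
  [10:7] rd=9 = r9
  [6:0] imm=75 = #75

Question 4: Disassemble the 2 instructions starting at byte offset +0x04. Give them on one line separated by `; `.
off 0x04: read 48 60 as little → 0x6048
  top 5b → 0xc → addi [RI]
  [10:7] rd=0 = ax
  [6:0] imm=72 = #72
off 0x06: read 88 1a as little → 0x1a88
  top 5b → 0x3 → eor [RR]
  [10:7] rd=5 = di
  [6:3] rs=1 = bx

addi ax, #72; eor di, bx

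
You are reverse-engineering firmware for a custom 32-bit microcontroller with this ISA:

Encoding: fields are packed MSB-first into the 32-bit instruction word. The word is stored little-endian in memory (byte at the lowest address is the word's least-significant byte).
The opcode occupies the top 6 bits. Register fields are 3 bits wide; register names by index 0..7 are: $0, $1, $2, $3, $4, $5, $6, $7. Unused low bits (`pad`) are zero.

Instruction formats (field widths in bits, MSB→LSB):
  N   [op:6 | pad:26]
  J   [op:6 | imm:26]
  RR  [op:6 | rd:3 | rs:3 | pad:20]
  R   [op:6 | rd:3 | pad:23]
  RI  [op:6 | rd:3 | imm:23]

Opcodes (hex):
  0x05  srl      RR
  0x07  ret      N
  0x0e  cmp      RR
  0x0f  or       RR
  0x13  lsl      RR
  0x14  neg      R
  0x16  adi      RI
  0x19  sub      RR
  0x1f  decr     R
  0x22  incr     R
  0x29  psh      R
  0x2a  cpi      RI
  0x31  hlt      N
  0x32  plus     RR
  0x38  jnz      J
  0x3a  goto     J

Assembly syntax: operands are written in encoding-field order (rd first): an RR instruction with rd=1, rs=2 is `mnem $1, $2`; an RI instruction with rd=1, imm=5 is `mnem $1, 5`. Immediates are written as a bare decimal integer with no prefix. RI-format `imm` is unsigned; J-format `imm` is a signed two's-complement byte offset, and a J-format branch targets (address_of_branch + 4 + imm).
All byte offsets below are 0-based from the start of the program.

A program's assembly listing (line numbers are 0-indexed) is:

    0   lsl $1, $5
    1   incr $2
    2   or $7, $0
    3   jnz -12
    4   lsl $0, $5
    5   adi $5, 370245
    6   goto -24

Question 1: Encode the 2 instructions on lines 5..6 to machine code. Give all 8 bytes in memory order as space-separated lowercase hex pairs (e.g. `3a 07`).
5. adi fields op=0x16:6|rd=5:3|imm=370245:23 → word 5a85a645h → 45 a6 85 5a
6. goto fields op=0x3a:6|imm=-24:26 → word ebffffe8h → e8 ff ff eb

45 a6 85 5a e8 ff ff eb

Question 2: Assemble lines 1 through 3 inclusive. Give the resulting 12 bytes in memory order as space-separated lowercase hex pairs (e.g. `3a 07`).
00 00 00 89 00 00 80 3f f4 ff ff e3

line 1 (incr): pack op=0x22:6|rd=2:3|pad=0:23 = 0x89000000; little→ 00 00 00 89
line 2 (or): pack op=0xf:6|rd=7:3|rs=0:3|pad=0:20 = 0x3f800000; little→ 00 00 80 3f
line 3 (jnz): pack op=0x38:6|imm=-12:26 = 0xe3fffff4; little→ f4 ff ff e3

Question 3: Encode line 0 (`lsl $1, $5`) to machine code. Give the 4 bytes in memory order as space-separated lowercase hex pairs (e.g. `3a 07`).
0. lsl fields op=0x13:6|rd=1:3|rs=5:3|pad=0:20 → word 4cd00000h → 00 00 d0 4c

00 00 d0 4c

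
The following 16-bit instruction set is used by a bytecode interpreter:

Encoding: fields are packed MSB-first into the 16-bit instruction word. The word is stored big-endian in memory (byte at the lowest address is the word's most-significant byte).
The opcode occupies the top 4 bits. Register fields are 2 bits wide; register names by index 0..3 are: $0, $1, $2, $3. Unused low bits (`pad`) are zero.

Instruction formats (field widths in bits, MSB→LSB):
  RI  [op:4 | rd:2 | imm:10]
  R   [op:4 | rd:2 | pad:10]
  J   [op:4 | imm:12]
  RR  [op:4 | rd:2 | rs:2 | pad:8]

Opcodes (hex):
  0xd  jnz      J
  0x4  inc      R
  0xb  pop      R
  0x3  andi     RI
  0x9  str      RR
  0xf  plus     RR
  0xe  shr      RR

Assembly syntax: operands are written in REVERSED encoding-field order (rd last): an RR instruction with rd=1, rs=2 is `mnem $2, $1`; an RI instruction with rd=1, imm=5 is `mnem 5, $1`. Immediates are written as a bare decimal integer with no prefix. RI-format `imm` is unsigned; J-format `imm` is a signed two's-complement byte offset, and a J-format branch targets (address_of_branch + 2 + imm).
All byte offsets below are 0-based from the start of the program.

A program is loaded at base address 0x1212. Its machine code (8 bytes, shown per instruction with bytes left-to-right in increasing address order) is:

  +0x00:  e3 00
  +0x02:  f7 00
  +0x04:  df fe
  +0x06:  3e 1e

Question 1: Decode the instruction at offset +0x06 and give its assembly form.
off 0x06: read 3e 1e as big → 0x3e1e
  top 4b → 0x3 → andi [RI]
  [11:10] rd=3 = $3
  [9:0] imm=542 = 542

andi 542, $3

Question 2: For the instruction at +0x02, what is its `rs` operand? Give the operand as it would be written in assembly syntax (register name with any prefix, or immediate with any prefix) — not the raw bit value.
$3

+0x02: f7 00 ⇒ word 0xf700 (big)
  op=0xf700>>12=0xf ⇒ plus (RR)
  [11:10] rd=1 = $1
  [9:8] rs=3 = $3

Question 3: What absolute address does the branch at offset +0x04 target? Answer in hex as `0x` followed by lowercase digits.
@+04  big-endian(df fe) = 0xdffe
  top 4b → 0xd → jnz [J]
  imm@[11:0]=0xffe (s12→-2) ⇒ -2
  target = base 0x1212 + off 0x04 + 2 + imm -2 = 0x1216

0x1216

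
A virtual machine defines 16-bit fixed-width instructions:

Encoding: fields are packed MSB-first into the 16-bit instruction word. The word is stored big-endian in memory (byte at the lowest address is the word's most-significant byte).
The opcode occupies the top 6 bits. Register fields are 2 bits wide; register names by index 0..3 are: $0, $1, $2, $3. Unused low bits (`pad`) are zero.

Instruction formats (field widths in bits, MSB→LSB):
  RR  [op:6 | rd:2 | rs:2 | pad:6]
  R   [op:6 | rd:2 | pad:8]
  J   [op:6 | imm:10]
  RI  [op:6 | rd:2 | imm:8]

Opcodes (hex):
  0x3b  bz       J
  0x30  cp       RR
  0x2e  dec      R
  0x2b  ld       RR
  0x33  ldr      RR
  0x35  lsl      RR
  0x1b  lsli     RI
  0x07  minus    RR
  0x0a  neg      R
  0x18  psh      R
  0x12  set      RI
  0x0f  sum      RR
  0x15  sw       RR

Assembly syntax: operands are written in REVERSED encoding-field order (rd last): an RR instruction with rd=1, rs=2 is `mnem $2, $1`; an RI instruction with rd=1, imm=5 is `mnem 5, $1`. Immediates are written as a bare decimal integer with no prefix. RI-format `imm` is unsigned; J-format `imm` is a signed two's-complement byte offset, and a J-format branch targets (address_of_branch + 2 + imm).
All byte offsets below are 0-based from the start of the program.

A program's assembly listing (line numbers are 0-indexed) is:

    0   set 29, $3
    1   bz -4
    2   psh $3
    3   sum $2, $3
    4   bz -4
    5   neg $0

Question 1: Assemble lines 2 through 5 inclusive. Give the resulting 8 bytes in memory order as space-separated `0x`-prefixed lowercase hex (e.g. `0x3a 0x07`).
line 2 (psh): pack op=0x18:6|rd=3:2|pad=0:8 = 0x6300; big→ 63 00
line 3 (sum): pack op=0xf:6|rd=3:2|rs=2:2|pad=0:6 = 0x3f80; big→ 3f 80
line 4 (bz): pack op=0x3b:6|imm=-4:10 = 0xeffc; big→ ef fc
line 5 (neg): pack op=0xa:6|rd=0:2|pad=0:8 = 0x2800; big→ 28 00

0x63 0x00 0x3f 0x80 0xef 0xfc 0x28 0x00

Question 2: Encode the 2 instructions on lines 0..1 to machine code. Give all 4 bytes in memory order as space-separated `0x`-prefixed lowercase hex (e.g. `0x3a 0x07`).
0x4b 0x1d 0xef 0xfc

L0: set op=0x12:6|rd=3:2|imm=29:8 ⇒ 0x4b1d ⇒ big 4b 1d
L1: bz op=0x3b:6|imm=-4:10 ⇒ 0xeffc ⇒ big ef fc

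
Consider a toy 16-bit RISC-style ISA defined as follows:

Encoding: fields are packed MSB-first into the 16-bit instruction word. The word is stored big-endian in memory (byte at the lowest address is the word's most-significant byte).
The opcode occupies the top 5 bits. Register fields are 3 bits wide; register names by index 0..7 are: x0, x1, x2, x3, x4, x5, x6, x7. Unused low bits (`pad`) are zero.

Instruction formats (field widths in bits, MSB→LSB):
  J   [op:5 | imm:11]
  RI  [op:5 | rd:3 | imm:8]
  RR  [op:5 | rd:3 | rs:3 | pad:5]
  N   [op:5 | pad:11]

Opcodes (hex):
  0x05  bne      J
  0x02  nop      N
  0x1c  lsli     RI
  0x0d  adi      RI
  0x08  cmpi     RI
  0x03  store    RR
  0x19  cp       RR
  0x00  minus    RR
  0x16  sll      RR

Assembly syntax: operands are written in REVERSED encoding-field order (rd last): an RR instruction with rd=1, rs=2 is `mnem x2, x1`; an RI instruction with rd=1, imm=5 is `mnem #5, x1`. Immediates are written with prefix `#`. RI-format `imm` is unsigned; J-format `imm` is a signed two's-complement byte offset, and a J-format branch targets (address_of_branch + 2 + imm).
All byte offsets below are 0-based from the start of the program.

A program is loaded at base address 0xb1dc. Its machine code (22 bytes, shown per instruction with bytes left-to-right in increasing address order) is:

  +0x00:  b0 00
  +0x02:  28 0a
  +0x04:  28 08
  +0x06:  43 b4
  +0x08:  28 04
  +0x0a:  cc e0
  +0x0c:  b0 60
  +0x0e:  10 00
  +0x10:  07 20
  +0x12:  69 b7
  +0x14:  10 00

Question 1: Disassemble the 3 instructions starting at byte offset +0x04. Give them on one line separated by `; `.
bne #8; cmpi #180, x3; bne #4

off 0x04: read 28 08 as big → 0x2808
  op=0x2808>>11=0x5 ⇒ bne (J)
  imm: (w>>0)&0x7ff=0x8 → #8
off 0x06: read 43 b4 as big → 0x43b4
  op=0x43b4>>11=0x8 ⇒ cmpi (RI)
  rd: (w>>8)&0x7=0x3 → x3
  imm: (w>>0)&0xff=0xb4 → #180
off 0x08: read 28 04 as big → 0x2804
  op=0x2804>>11=0x5 ⇒ bne (J)
  imm: (w>>0)&0x7ff=0x4 → #4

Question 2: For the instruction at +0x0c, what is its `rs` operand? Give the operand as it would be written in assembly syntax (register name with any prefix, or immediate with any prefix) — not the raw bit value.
off 0x0c: read b0 60 as big → 0xb060
  opcode bits[15:11]=0x16: sll/RR
  rd@[10:8]=0x0 ⇒ x0
  rs@[7:5]=0x3 ⇒ x3

x3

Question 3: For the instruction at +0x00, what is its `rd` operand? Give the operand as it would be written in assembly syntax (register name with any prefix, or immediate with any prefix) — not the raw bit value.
@+00  big-endian(b0 00) = 0xb000
  top 5b → 0x16 → sll [RR]
  [10:8] rd=0 = x0
  [7:5] rs=0 = x0

x0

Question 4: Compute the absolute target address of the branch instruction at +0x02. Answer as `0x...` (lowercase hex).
[02] 28 0a → 0x280a
  opcode bits[15:11]=0x5: bne/J
  imm@[10:0]=0xa ⇒ #10
  target = base 0xb1dc + off 0x02 + 2 + imm 10 = 0xb1ea

0xb1ea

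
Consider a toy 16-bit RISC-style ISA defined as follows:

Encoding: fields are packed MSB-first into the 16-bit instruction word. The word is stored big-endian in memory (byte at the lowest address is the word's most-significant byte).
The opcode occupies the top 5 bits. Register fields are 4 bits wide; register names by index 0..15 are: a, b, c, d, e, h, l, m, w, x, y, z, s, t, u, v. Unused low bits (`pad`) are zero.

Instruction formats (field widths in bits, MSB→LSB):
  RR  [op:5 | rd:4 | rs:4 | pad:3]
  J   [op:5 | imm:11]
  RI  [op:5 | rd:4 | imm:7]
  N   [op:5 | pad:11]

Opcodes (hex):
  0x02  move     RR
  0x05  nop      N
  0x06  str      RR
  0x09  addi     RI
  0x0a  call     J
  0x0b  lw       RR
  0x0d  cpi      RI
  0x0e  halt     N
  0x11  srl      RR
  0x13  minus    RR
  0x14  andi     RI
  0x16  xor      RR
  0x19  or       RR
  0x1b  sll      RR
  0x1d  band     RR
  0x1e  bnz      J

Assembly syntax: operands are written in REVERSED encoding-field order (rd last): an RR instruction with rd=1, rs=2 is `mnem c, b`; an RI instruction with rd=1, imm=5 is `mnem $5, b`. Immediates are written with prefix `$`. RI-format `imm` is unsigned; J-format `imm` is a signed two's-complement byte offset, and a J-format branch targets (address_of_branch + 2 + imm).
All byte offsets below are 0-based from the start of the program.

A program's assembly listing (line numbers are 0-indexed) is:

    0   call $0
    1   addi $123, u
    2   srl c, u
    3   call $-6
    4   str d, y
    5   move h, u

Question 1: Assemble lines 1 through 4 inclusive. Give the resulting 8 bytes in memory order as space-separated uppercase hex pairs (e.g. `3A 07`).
1. addi fields op=0x9:5|rd=14:4|imm=123:7 → word 4f7bh → 4f 7b
2. srl fields op=0x11:5|rd=14:4|rs=2:4|pad=0:3 → word 8f10h → 8f 10
3. call fields op=0xa:5|imm=-6:11 → word 57fah → 57 fa
4. str fields op=0x6:5|rd=10:4|rs=3:4|pad=0:3 → word 3518h → 35 18

4F 7B 8F 10 57 FA 35 18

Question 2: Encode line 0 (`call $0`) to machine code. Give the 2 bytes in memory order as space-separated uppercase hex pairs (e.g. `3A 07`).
50 00

L0: call op=0xa:5|imm=0:11 ⇒ 0x5000 ⇒ big 50 00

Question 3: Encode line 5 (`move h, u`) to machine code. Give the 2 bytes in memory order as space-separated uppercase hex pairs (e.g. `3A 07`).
5. move fields op=0x2:5|rd=14:4|rs=5:4|pad=0:3 → word 1728h → 17 28

17 28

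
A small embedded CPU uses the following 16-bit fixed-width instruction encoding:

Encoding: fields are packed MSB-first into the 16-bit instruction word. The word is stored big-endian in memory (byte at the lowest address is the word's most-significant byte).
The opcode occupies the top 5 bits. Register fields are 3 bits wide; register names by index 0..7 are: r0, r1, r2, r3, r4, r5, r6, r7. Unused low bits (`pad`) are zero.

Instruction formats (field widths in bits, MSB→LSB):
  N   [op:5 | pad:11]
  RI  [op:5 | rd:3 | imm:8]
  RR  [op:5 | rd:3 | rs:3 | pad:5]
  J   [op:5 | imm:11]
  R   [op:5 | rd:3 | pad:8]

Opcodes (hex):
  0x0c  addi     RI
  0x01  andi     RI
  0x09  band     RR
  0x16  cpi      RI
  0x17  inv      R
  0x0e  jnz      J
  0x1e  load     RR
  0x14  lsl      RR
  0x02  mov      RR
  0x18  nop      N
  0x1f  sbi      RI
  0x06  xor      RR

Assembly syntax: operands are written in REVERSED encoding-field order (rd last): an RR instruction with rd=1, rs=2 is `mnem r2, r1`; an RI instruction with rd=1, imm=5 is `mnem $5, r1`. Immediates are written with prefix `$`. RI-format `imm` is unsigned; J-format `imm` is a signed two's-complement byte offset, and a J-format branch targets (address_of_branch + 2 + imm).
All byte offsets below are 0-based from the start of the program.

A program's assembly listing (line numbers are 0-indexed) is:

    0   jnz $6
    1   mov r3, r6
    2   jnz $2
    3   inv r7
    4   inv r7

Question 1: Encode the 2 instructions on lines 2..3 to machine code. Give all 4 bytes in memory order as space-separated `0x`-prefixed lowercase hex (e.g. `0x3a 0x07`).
0x70 0x02 0xbf 0x00

2. jnz fields op=0xe:5|imm=2:11 → word 7002h → 70 02
3. inv fields op=0x17:5|rd=7:3|pad=0:8 → word bf00h → bf 00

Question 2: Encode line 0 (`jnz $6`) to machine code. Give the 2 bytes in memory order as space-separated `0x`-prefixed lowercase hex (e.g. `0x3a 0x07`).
0x70 0x06

line 0 (jnz): pack op=0xe:5|imm=6:11 = 0x7006; big→ 70 06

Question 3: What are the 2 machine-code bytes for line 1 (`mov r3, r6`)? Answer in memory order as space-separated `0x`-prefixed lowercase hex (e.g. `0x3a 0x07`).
L1: mov op=0x2:5|rd=6:3|rs=3:3|pad=0:5 ⇒ 0x1660 ⇒ big 16 60

0x16 0x60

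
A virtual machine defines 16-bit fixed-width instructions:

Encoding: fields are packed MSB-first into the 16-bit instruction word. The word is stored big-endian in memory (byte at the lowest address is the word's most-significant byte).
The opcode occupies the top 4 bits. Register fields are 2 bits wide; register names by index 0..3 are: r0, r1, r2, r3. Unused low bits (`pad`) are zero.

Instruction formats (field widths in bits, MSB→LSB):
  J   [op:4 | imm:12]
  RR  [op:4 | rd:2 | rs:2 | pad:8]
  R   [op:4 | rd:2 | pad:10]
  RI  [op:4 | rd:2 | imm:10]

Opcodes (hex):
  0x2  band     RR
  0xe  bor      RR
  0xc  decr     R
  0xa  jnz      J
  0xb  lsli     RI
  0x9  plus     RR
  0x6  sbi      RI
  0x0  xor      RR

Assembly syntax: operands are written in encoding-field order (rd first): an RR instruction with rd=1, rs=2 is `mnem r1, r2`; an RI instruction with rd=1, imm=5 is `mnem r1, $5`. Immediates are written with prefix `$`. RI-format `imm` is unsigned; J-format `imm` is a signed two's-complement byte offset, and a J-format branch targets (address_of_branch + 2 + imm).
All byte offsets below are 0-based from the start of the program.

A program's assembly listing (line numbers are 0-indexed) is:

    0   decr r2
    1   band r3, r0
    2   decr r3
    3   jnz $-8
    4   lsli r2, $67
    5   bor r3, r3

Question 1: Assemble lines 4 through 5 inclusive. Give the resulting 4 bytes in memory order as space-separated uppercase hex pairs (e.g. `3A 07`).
4. lsli fields op=0xb:4|rd=2:2|imm=67:10 → word b843h → b8 43
5. bor fields op=0xe:4|rd=3:2|rs=3:2|pad=0:8 → word ef00h → ef 00

B8 43 EF 00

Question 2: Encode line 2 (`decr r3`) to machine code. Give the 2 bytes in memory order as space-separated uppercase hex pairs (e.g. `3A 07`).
CC 00

L2: decr op=0xc:4|rd=3:2|pad=0:10 ⇒ 0xcc00 ⇒ big cc 00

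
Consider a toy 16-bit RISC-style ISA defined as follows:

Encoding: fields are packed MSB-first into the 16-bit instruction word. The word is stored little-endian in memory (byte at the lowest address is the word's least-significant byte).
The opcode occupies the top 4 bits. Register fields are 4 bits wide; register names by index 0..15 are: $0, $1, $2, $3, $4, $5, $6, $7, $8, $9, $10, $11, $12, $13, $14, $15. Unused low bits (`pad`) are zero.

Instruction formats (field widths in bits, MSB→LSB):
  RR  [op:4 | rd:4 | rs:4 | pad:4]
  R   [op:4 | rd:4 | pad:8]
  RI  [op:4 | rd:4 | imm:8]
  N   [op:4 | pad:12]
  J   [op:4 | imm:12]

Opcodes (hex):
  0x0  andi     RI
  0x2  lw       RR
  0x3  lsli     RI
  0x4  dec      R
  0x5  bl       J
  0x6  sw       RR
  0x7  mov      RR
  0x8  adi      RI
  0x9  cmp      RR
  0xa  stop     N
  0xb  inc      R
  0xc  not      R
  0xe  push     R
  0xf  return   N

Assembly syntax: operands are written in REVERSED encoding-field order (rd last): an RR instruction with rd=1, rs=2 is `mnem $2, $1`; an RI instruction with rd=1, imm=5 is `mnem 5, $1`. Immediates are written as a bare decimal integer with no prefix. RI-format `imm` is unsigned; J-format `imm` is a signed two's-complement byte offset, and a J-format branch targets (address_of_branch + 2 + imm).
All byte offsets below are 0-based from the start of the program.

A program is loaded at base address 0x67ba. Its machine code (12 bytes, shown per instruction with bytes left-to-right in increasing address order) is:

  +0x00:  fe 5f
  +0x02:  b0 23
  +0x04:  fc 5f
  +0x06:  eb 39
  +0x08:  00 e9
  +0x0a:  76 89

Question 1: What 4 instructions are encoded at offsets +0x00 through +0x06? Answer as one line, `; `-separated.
+0x00: fe 5f ⇒ word 0x5ffe (little)
  opcode bits[15:12]=0x5: bl/J
  [11:0] imm=4094 (s12→-2) = -2
+0x02: b0 23 ⇒ word 0x23b0 (little)
  opcode bits[15:12]=0x2: lw/RR
  [11:8] rd=3 = $3
  [7:4] rs=11 = $11
+0x04: fc 5f ⇒ word 0x5ffc (little)
  opcode bits[15:12]=0x5: bl/J
  [11:0] imm=4092 (s12→-4) = -4
+0x06: eb 39 ⇒ word 0x39eb (little)
  opcode bits[15:12]=0x3: lsli/RI
  [11:8] rd=9 = $9
  [7:0] imm=235 = 235

bl -2; lw $11, $3; bl -4; lsli 235, $9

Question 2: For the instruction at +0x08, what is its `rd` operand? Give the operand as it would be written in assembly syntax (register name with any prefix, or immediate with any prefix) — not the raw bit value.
$9

+0x08: 00 e9 ⇒ word 0xe900 (little)
  opcode bits[15:12]=0xe: push/R
  [11:8] rd=9 = $9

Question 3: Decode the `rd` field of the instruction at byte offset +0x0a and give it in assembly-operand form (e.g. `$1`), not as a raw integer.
$9

@+0a  little-endian(76 89) = 0x8976
  op=0x8976>>12=0x8 ⇒ adi (RI)
  rd@[11:8]=0x9 ⇒ $9
  imm@[7:0]=0x76 ⇒ 118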